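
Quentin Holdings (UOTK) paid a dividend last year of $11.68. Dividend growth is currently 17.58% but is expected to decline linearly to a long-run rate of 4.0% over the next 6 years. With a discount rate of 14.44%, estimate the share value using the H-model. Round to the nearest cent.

$161.93

H-model: P₀ = D₀[(1+g_L) + H(g_S−g_L)]/(r−g_L), with H = 6/2 = 3.
P₀ = 11.68 × [(1+0.04) + 3×(0.1758−0.04)] / (0.1444−0.04)
   = 11.68 × 1.4474 / 0.1044 = 161.9313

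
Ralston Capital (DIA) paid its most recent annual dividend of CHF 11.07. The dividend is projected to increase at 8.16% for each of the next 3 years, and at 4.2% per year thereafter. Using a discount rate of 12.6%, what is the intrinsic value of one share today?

CHF 152.37

Two-stage DDM. Project D₁…D_3 at 0.0816, terminal growth 0.042, discount at r = 0.126.
D_1 = 11.9733
D_2 = 12.9503
D_3 = 14.0071
Terminal value at t=3: TV = D_4/(r−g) = 14.5954/(0.126−0.042) = 173.7545
P₀ = 11.9733/(1+0.126)^1 + 12.9503/(1+0.126)^2 + 14.0071/(1+0.126)^3 + 173.7545/(1+0.126)^3 = 152.3676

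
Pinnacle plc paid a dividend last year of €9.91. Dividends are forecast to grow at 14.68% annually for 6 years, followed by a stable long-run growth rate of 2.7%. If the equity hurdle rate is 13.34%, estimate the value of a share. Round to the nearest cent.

€164.61

Two-stage DDM. Project D₁…D_6 at 0.1468, terminal growth 0.027, discount at r = 0.1334.
D_1 = 11.3648
D_2 = 13.0331
D_3 = 14.9464
D_4 = 17.1405
D_5 = 19.6568
D_6 = 22.5424
Terminal value at t=6: TV = D_7/(r−g) = 23.1510/(0.1334−0.027) = 217.5848
P₀ = 11.3648/(1+0.1334)^1 + 13.0331/(1+0.1334)^2 + 14.9464/(1+0.1334)^3 + 17.1405/(1+0.1334)^4 + 19.6568/(1+0.1334)^5 + 22.5424/(1+0.1334)^6 + 217.5848/(1+0.1334)^6 = 164.6125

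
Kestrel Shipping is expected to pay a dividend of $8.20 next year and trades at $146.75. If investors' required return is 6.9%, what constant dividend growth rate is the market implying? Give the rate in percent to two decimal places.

From P₀ = D₁/(r − g), the implied growth is g = r − D₁/P₀.
g = 0.069 − 8.20/146.75 = 0.069 − 0.05588 = 0.01312

1.31%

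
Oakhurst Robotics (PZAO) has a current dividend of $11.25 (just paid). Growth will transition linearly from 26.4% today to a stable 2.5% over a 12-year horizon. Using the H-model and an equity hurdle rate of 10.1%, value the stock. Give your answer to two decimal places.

$364.00

H-model: P₀ = D₀[(1+g_L) + H(g_S−g_L)]/(r−g_L), with H = 12/2 = 6.
P₀ = 11.25 × [(1+0.025) + 6×(0.264−0.025)] / (0.101−0.025)
   = 11.25 × 2.4590 / 0.076 = 363.9967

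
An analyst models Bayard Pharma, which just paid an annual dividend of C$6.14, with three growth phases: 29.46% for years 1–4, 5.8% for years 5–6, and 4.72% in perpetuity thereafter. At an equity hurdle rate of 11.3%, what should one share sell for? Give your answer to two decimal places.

Three-stage DDM. Project D₁…D_6; terminal Gordon value at t=6 with g = 0.0472; discount at r = 0.113.
D_1 = 7.9488
D_2 = 10.2906
D_3 = 13.3222
D_4 = 17.2469
D_5 = 18.2472
D_6 = 19.3055
TV_6 = 20.2168/(0.113−0.0472) = 307.2457
P₀ = Σ Dₜ/(1+r)ᵗ + TV_6/(1+r)^6 = 218.8172

C$218.82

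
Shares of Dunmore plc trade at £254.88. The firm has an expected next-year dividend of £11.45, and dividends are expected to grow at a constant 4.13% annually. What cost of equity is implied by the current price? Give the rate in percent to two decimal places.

8.62%

Rearranging the constant-growth DDM: r = D₁/P₀ + g.
r = 11.4500 / 254.88 + 0.0413 = 0.04492 + 0.0413 = 0.08622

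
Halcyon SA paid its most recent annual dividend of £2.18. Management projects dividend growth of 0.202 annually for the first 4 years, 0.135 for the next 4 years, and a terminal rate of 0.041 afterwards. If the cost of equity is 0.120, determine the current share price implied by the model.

£62.59

Three-stage DDM. Project D₁…D_8; terminal Gordon value at t=8 with g = 0.041; discount at r = 0.12.
D_1 = 2.6204
D_2 = 3.1497
D_3 = 3.7859
D_4 = 4.5507
D_5 = 5.1650
D_6 = 5.8623
D_7 = 6.6537
D_8 = 7.5519
TV_8 = 7.8616/(0.12−0.041) = 99.5134
P₀ = Σ Dₜ/(1+r)ᵗ + TV_8/(1+r)^8 = 62.5897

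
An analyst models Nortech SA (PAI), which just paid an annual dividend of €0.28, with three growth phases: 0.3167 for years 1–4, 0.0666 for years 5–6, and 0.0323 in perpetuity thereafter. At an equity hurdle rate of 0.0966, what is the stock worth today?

Three-stage DDM. Project D₁…D_6; terminal Gordon value at t=6 with g = 0.0323; discount at r = 0.0966.
D_1 = 0.3687
D_2 = 0.4854
D_3 = 0.6392
D_4 = 0.8416
D_5 = 0.8976
D_6 = 0.9574
TV_6 = 0.9884/(0.0966−0.0323) = 15.3710
P₀ = Σ Dₜ/(1+r)ᵗ + TV_6/(1+r)^6 = 11.7624

€11.76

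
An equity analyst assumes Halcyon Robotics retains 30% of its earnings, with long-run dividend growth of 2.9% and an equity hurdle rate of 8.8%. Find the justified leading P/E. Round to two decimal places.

11.86

Payout ratio b = 1 − 0.30 = 0.70.
Justified leading P/E = b/(r−g) = 0.70/(0.088−0.029) = 11.8644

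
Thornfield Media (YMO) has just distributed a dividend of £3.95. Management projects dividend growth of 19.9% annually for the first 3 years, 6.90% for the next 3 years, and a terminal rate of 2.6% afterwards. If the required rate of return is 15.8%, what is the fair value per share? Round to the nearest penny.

Three-stage DDM. Project D₁…D_6; terminal Gordon value at t=6 with g = 0.026; discount at r = 0.158.
D_1 = 4.7361
D_2 = 5.6785
D_3 = 6.8086
D_4 = 7.2783
D_5 = 7.7805
D_6 = 8.3174
TV_6 = 8.5337/(0.158−0.026) = 64.6489
P₀ = Σ Dₜ/(1+r)ᵗ + TV_6/(1+r)^6 = 50.7534

£50.75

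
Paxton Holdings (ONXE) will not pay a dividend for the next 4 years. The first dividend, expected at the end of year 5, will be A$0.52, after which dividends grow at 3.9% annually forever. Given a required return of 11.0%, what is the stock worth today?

A$4.82

Deferred-dividend DDM. At t=4 the remaining stream is a growing perpetuity with first payment D_5 = 0.52.
V_4 = D_5/(r−g) = 0.52/(0.11−0.039) = 7.3239
P₀ = V_4/(1+r)^4 = 7.3239/(1+0.11)^4 = 4.8245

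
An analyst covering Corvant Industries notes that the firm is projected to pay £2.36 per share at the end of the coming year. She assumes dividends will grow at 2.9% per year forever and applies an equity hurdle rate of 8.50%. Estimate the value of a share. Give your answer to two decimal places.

Gordon growth model: P₀ = D₁/(r − g), with D₁ = 2.36 given directly.
P₀ = 2.3600 / (0.085 − 0.029) = 2.3600 / 0.056 = 42.1429

£42.14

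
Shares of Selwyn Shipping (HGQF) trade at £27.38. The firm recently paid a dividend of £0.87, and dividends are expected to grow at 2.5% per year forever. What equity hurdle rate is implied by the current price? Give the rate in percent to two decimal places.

Rearranging the constant-growth DDM: r = D₁/P₀ + g.
D₁ = 0.87 × (1 + 0.025) = 0.8917.
r = 0.8917 / 27.38 + 0.025 = 0.03257 + 0.025 = 0.05757

5.76%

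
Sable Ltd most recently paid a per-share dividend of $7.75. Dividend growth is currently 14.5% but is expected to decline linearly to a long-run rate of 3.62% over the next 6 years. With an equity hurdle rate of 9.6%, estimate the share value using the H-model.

$176.59

H-model: P₀ = D₀[(1+g_L) + H(g_S−g_L)]/(r−g_L), with H = 6/2 = 3.
P₀ = 7.75 × [(1+0.0362) + 3×(0.145−0.0362)] / (0.096−0.0362)
   = 7.75 × 1.3626 / 0.0598 = 176.5911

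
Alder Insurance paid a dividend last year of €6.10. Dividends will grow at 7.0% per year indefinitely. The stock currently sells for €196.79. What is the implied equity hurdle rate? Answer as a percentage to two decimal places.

10.32%

Rearranging the constant-growth DDM: r = D₁/P₀ + g.
D₁ = 6.10 × (1 + 0.07) = 6.5270.
r = 6.5270 / 196.79 + 0.07 = 0.03317 + 0.07 = 0.10317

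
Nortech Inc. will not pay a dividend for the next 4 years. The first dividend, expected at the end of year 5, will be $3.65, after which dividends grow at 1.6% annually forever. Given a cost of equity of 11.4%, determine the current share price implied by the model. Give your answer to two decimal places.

Deferred-dividend DDM. At t=4 the remaining stream is a growing perpetuity with first payment D_5 = 3.65.
V_4 = D_5/(r−g) = 3.65/(0.114−0.016) = 37.2449
P₀ = V_4/(1+r)^4 = 37.2449/(1+0.114)^4 = 24.1839

$24.18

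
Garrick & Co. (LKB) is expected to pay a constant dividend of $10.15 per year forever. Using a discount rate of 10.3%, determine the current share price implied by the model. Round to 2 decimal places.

$98.54

Zero-growth DDM (perpetuity): P₀ = D/r = 10.15 / 0.103 = 98.5437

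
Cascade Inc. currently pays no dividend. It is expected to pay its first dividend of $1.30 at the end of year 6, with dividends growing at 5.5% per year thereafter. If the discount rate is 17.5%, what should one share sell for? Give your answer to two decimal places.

Deferred-dividend DDM. At t=5 the remaining stream is a growing perpetuity with first payment D_6 = 1.30.
V_5 = D_6/(r−g) = 1.30/(0.175−0.055) = 10.8333
P₀ = V_5/(1+r)^5 = 10.8333/(1+0.175)^5 = 4.8370

$4.84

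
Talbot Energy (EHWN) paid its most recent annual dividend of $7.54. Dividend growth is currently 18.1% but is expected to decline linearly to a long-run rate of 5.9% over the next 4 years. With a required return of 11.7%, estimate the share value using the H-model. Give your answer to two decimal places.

H-model: P₀ = D₀[(1+g_L) + H(g_S−g_L)]/(r−g_L), with H = 4/2 = 2.
P₀ = 7.54 × [(1+0.059) + 2×(0.181−0.059)] / (0.117−0.059)
   = 7.54 × 1.3030 / 0.058 = 169.3900

$169.39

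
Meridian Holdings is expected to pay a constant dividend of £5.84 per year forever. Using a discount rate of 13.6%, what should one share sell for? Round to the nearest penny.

£42.94

Zero-growth DDM (perpetuity): P₀ = D/r = 5.84 / 0.136 = 42.9412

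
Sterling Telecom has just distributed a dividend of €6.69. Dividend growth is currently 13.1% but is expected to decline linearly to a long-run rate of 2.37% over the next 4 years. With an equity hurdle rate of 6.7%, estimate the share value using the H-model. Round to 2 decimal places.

H-model: P₀ = D₀[(1+g_L) + H(g_S−g_L)]/(r−g_L), with H = 4/2 = 2.
P₀ = 6.69 × [(1+0.0237) + 2×(0.131−0.0237)] / (0.067−0.0237)
   = 6.69 × 1.2383 / 0.0433 = 191.3216

€191.32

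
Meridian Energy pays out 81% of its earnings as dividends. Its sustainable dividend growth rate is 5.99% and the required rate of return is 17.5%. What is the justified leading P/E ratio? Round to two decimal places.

Justified leading P/E = b/(r−g) = 0.81/(0.175−0.0599) = 7.0374

7.04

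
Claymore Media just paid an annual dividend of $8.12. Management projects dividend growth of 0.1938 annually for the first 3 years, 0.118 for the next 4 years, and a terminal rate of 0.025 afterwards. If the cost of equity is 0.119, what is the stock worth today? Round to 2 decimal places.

$174.24

Three-stage DDM. Project D₁…D_7; terminal Gordon value at t=7 with g = 0.025; discount at r = 0.119.
D_1 = 9.6937
D_2 = 11.5723
D_3 = 13.8150
D_4 = 15.4452
D_5 = 17.2677
D_6 = 19.3053
D_7 = 21.5833
TV_7 = 22.1229/(0.119−0.025) = 235.3499
P₀ = Σ Dₜ/(1+r)ᵗ + TV_7/(1+r)^7 = 174.2428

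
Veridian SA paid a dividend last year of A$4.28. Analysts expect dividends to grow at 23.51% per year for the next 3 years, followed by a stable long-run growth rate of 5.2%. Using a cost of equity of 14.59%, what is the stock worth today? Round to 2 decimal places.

A$74.99

Two-stage DDM. Project D₁…D_3 at 0.2351, terminal growth 0.052, discount at r = 0.1459.
D_1 = 5.2862
D_2 = 6.5290
D_3 = 8.0640
Terminal value at t=3: TV = D_4/(r−g) = 8.4833/(0.1459−0.052) = 90.3442
P₀ = 5.2862/(1+0.1459)^1 + 6.5290/(1+0.1459)^2 + 8.0640/(1+0.1459)^3 + 90.3442/(1+0.1459)^3 = 74.9874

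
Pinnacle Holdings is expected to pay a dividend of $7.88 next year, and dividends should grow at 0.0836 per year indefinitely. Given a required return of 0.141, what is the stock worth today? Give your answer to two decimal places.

$137.28

Gordon growth model: P₀ = D₁/(r − g), with D₁ = 7.88 given directly.
P₀ = 7.8800 / (0.141 − 0.0836) = 7.8800 / 0.0574 = 137.2822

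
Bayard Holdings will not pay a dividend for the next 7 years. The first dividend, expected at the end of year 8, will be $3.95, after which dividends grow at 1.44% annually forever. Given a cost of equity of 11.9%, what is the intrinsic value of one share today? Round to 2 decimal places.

$17.19

Deferred-dividend DDM. At t=7 the remaining stream is a growing perpetuity with first payment D_8 = 3.95.
V_7 = D_8/(r−g) = 3.95/(0.119−0.0144) = 37.7629
P₀ = V_7/(1+r)^7 = 37.7629/(1+0.119)^7 = 17.1892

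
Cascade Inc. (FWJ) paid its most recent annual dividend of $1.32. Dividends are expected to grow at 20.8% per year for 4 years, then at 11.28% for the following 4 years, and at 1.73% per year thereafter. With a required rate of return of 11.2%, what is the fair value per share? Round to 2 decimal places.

$33.69

Three-stage DDM. Project D₁…D_8; terminal Gordon value at t=8 with g = 0.0173; discount at r = 0.112.
D_1 = 1.5946
D_2 = 1.9262
D_3 = 2.3269
D_4 = 2.8109
D_5 = 3.1279
D_6 = 3.4808
D_7 = 3.8734
D_8 = 4.3103
TV_8 = 4.3849/(0.112−0.0173) = 46.3030
P₀ = Σ Dₜ/(1+r)ᵗ + TV_8/(1+r)^8 = 33.6936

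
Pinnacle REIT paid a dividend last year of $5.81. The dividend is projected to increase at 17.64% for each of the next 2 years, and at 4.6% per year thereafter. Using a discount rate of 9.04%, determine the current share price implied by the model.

Two-stage DDM. Project D₁…D_2 at 0.1764, terminal growth 0.046, discount at r = 0.0904.
D_1 = 6.8349
D_2 = 8.0406
Terminal value at t=2: TV = D_3/(r−g) = 8.4104/(0.0904−0.046) = 189.4239
P₀ = 6.8349/(1+0.0904)^1 + 8.0406/(1+0.0904)^2 + 189.4239/(1+0.0904)^2 = 172.3482

$172.35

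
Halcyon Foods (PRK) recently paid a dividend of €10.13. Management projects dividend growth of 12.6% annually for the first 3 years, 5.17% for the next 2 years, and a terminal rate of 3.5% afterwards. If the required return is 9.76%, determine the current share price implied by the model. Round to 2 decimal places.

€218.53

Three-stage DDM. Project D₁…D_5; terminal Gordon value at t=5 with g = 0.035; discount at r = 0.0976.
D_1 = 11.4064
D_2 = 12.8436
D_3 = 14.4619
D_4 = 15.2096
D_5 = 15.9959
TV_5 = 16.5557/(0.0976−0.035) = 264.4688
P₀ = Σ Dₜ/(1+r)ᵗ + TV_5/(1+r)^5 = 218.5282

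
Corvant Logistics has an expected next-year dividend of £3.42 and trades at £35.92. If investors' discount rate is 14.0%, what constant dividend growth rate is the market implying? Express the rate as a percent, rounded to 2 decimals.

From P₀ = D₁/(r − g), the implied growth is g = r − D₁/P₀.
g = 0.14 − 3.42/35.92 = 0.14 − 0.09521 = 0.04479

4.48%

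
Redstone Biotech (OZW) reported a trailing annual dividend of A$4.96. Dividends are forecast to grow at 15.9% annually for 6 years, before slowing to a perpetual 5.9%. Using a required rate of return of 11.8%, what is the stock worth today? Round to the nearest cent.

Two-stage DDM. Project D₁…D_6 at 0.159, terminal growth 0.059, discount at r = 0.118.
D_1 = 5.7486
D_2 = 6.6627
D_3 = 7.7220
D_4 = 8.9498
D_5 = 10.3729
D_6 = 12.0222
Terminal value at t=6: TV = D_7/(r−g) = 12.7315/(0.118−0.059) = 215.7875
P₀ = 5.7486/(1+0.118)^1 + 6.6627/(1+0.118)^2 + 7.7220/(1+0.118)^3 + 8.9498/(1+0.118)^4 + 10.3729/(1+0.118)^5 + 12.0222/(1+0.118)^6 + 215.7875/(1+0.118)^6 = 144.3254

A$144.33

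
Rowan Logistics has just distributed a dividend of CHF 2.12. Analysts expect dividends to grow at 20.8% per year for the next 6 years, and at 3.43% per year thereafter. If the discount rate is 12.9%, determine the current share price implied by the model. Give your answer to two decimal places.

CHF 50.97

Two-stage DDM. Project D₁…D_6 at 0.208, terminal growth 0.0343, discount at r = 0.129.
D_1 = 2.5610
D_2 = 3.0936
D_3 = 3.7371
D_4 = 4.5144
D_5 = 5.4534
D_6 = 6.5878
Terminal value at t=6: TV = D_7/(r−g) = 6.8137/(0.129−0.0343) = 71.9505
P₀ = 2.5610/(1+0.129)^1 + 3.0936/(1+0.129)^2 + 3.7371/(1+0.129)^3 + 4.5144/(1+0.129)^4 + 5.4534/(1+0.129)^5 + 6.5878/(1+0.129)^6 + 71.9505/(1+0.129)^6 = 50.9683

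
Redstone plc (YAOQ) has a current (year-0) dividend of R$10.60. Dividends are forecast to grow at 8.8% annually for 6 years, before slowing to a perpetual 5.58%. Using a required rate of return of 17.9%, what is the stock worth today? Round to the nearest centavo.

R$104.57

Two-stage DDM. Project D₁…D_6 at 0.088, terminal growth 0.0558, discount at r = 0.179.
D_1 = 11.5328
D_2 = 12.5477
D_3 = 13.6519
D_4 = 14.8532
D_5 = 16.1603
D_6 = 17.5824
Terminal value at t=6: TV = D_7/(r−g) = 18.5635/(0.179−0.0558) = 150.6781
P₀ = 11.5328/(1+0.179)^1 + 12.5477/(1+0.179)^2 + 13.6519/(1+0.179)^3 + 14.8532/(1+0.179)^4 + 16.1603/(1+0.179)^5 + 17.5824/(1+0.179)^6 + 150.6781/(1+0.179)^6 = 104.5667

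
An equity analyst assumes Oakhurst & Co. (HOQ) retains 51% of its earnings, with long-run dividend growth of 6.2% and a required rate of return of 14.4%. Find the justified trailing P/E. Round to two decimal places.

6.35

Payout ratio b = 1 − 0.51 = 0.49.
Justified trailing P/E = b(1+g)/(r−g) = 0.49×(1+0.062)/(0.144−0.062) = 6.3461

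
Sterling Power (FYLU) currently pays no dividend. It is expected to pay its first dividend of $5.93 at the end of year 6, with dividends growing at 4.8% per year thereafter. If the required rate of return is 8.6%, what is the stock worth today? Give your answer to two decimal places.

Deferred-dividend DDM. At t=5 the remaining stream is a growing perpetuity with first payment D_6 = 5.93.
V_5 = D_6/(r−g) = 5.93/(0.086−0.048) = 156.0526
P₀ = V_5/(1+r)^5 = 156.0526/(1+0.086)^5 = 103.3051

$103.31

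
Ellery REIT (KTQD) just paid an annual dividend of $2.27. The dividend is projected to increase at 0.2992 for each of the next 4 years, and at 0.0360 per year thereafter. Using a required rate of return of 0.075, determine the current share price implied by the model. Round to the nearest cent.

Two-stage DDM. Project D₁…D_4 at 0.2992, terminal growth 0.036, discount at r = 0.075.
D_1 = 2.9492
D_2 = 3.8316
D_3 = 4.9780
D_4 = 6.4674
Terminal value at t=4: TV = D_5/(r−g) = 6.7002/(0.075−0.036) = 171.8007
P₀ = 2.9492/(1+0.075)^1 + 3.8316/(1+0.075)^2 + 4.9780/(1+0.075)^3 + 6.4674/(1+0.075)^4 + 171.8007/(1+0.075)^4 = 143.5534

$143.55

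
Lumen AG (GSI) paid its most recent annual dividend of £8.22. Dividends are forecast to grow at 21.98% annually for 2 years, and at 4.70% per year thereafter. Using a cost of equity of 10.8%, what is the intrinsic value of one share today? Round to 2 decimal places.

£190.01

Two-stage DDM. Project D₁…D_2 at 0.2198, terminal growth 0.047, discount at r = 0.108.
D_1 = 10.0268
D_2 = 12.2306
Terminal value at t=2: TV = D_3/(r−g) = 12.8055/(0.108−0.047) = 209.9259
P₀ = 10.0268/(1+0.108)^1 + 12.2306/(1+0.108)^2 + 209.9259/(1+0.108)^2 = 190.0081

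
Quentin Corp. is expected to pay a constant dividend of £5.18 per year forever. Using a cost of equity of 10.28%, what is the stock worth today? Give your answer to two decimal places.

Zero-growth DDM (perpetuity): P₀ = D/r = 5.18 / 0.1028 = 50.3891

£50.39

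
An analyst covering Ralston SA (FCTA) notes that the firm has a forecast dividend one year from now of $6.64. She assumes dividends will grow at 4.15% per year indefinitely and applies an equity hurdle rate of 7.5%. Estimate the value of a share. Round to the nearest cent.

Gordon growth model: P₀ = D₁/(r − g), with D₁ = 6.64 given directly.
P₀ = 6.6400 / (0.075 − 0.0415) = 6.6400 / 0.0335 = 198.2090

$198.21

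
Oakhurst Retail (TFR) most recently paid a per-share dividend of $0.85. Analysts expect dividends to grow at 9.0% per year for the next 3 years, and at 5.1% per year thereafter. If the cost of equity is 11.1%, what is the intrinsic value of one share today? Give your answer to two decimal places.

Two-stage DDM. Project D₁…D_3 at 0.09, terminal growth 0.051, discount at r = 0.111.
D_1 = 0.9265
D_2 = 1.0099
D_3 = 1.1008
Terminal value at t=3: TV = D_4/(r−g) = 1.1569/(0.111−0.051) = 19.2819
P₀ = 0.9265/(1+0.111)^1 + 1.0099/(1+0.111)^2 + 1.1008/(1+0.111)^3 + 19.2819/(1+0.111)^3 = 16.5155

$16.52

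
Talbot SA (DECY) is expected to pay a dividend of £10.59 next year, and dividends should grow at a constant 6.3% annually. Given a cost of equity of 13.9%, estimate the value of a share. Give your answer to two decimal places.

Gordon growth model: P₀ = D₁/(r − g), with D₁ = 10.59 given directly.
P₀ = 10.5900 / (0.139 − 0.063) = 10.5900 / 0.076 = 139.3421

£139.34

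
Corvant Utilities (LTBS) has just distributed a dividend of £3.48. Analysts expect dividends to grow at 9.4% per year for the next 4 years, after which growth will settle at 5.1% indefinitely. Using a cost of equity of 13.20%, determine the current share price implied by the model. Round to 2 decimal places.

£52.18

Two-stage DDM. Project D₁…D_4 at 0.094, terminal growth 0.051, discount at r = 0.132.
D_1 = 3.8071
D_2 = 4.1650
D_3 = 4.5565
D_4 = 4.9848
Terminal value at t=4: TV = D_5/(r−g) = 5.2390/(0.132−0.051) = 64.6794
P₀ = 3.8071/(1+0.132)^1 + 4.1650/(1+0.132)^2 + 4.5565/(1+0.132)^3 + 4.9848/(1+0.132)^4 + 64.6794/(1+0.132)^4 = 52.1799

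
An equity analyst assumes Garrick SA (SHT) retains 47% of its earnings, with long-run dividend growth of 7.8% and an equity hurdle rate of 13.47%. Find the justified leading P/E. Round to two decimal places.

Payout ratio b = 1 − 0.47 = 0.53.
Justified leading P/E = b/(r−g) = 0.53/(0.1347−0.078) = 9.3474

9.35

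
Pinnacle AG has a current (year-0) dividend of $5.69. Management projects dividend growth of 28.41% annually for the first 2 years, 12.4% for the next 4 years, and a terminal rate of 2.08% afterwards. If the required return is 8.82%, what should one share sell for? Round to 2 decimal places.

Three-stage DDM. Project D₁…D_6; terminal Gordon value at t=6 with g = 0.0208; discount at r = 0.0882.
D_1 = 7.3065
D_2 = 9.3823
D_3 = 10.5457
D_4 = 11.8534
D_5 = 13.3232
D_6 = 14.9753
TV_6 = 15.2868/(0.0882−0.0208) = 226.8067
P₀ = Σ Dₜ/(1+r)ᵗ + TV_6/(1+r)^6 = 185.6085

$185.61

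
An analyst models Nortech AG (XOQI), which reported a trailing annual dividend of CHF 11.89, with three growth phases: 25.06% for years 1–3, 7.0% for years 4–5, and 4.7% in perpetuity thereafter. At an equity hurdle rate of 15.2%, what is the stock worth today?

Three-stage DDM. Project D₁…D_5; terminal Gordon value at t=5 with g = 0.047; discount at r = 0.152.
D_1 = 14.8696
D_2 = 18.5960
D_3 = 23.2561
D_4 = 24.8840
D_5 = 26.6259
TV_5 = 27.8773/(0.152−0.047) = 265.4985
P₀ = Σ Dₜ/(1+r)ᵗ + TV_5/(1+r)^5 = 200.2420

CHF 200.24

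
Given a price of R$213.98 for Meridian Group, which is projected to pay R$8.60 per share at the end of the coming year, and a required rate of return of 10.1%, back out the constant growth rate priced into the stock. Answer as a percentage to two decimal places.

From P₀ = D₁/(r − g), the implied growth is g = r − D₁/P₀.
g = 0.101 − 8.60/213.98 = 0.101 − 0.04019 = 0.06081

6.08%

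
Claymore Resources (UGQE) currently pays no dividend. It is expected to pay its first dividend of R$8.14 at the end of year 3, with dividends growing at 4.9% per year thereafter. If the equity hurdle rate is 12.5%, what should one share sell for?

Deferred-dividend DDM. At t=2 the remaining stream is a growing perpetuity with first payment D_3 = 8.14.
V_2 = D_3/(r−g) = 8.14/(0.125−0.049) = 107.1053
P₀ = V_2/(1+r)^2 = 107.1053/(1+0.125)^2 = 84.6264

R$84.63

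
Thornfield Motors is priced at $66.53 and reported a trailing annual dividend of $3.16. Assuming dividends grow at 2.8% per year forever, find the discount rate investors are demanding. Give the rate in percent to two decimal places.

7.68%

Rearranging the constant-growth DDM: r = D₁/P₀ + g.
D₁ = 3.16 × (1 + 0.028) = 3.2485.
r = 3.2485 / 66.53 + 0.028 = 0.04883 + 0.028 = 0.07683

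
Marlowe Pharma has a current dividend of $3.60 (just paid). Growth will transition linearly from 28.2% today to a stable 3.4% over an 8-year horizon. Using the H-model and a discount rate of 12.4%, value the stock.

H-model: P₀ = D₀[(1+g_L) + H(g_S−g_L)]/(r−g_L), with H = 8/2 = 4.
P₀ = 3.60 × [(1+0.034) + 4×(0.282−0.034)] / (0.124−0.034)
   = 3.60 × 2.0260 / 0.09 = 81.0400

$81.04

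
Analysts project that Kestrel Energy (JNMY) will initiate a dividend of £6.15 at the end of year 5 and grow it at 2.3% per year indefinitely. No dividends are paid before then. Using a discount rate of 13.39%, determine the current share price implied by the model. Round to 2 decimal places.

Deferred-dividend DDM. At t=4 the remaining stream is a growing perpetuity with first payment D_5 = 6.15.
V_4 = D_5/(r−g) = 6.15/(0.1339−0.023) = 55.4554
P₀ = V_4/(1+r)^4 = 55.4554/(1+0.1339)^4 = 33.5463

£33.55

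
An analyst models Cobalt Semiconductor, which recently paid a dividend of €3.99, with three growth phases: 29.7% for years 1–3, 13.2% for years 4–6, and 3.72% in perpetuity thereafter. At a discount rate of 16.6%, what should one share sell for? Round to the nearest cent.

€70.86

Three-stage DDM. Project D₁…D_6; terminal Gordon value at t=6 with g = 0.0372; discount at r = 0.166.
D_1 = 5.1750
D_2 = 6.7120
D_3 = 8.7055
D_4 = 9.8546
D_5 = 11.1554
D_6 = 12.6279
TV_6 = 13.0977/(0.166−0.0372) = 101.6901
P₀ = Σ Dₜ/(1+r)ᵗ + TV_6/(1+r)^6 = 70.8650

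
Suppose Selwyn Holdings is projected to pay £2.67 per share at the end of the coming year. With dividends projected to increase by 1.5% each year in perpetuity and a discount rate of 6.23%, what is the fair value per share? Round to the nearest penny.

Gordon growth model: P₀ = D₁/(r − g), with D₁ = 2.67 given directly.
P₀ = 2.6700 / (0.0623 − 0.015) = 2.6700 / 0.0473 = 56.4482

£56.45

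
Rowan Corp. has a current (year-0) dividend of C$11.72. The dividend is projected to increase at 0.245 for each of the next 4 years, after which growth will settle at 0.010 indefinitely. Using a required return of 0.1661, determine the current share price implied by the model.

C$153.90

Two-stage DDM. Project D₁…D_4 at 0.245, terminal growth 0.01, discount at r = 0.1661.
D_1 = 14.5914
D_2 = 18.1663
D_3 = 22.6170
D_4 = 28.1582
Terminal value at t=4: TV = D_5/(r−g) = 28.4398/(0.1661−0.01) = 182.1896
P₀ = 14.5914/(1+0.1661)^1 + 18.1663/(1+0.1661)^2 + 22.6170/(1+0.1661)^3 + 28.1582/(1+0.1661)^4 + 182.1896/(1+0.1661)^4 = 153.8976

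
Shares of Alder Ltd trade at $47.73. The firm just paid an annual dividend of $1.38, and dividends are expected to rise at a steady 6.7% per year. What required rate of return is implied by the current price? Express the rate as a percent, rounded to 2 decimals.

Rearranging the constant-growth DDM: r = D₁/P₀ + g.
D₁ = 1.38 × (1 + 0.067) = 1.4725.
r = 1.4725 / 47.73 + 0.067 = 0.03085 + 0.067 = 0.09785

9.78%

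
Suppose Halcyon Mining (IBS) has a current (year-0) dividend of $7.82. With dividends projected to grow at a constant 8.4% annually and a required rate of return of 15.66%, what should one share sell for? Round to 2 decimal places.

Gordon growth model: P₀ = D₁/(r − g). D₁ = 7.82 × (1 + 0.084) = 8.4769.
P₀ = 8.4769 / (0.1566 − 0.084) = 8.4769 / 0.0726 = 116.7614

$116.76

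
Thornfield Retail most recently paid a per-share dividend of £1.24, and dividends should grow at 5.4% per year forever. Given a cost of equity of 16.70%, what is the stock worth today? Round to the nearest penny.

Gordon growth model: P₀ = D₁/(r − g). D₁ = 1.24 × (1 + 0.054) = 1.3070.
P₀ = 1.3070 / (0.167 − 0.054) = 1.3070 / 0.113 = 11.5660

£11.57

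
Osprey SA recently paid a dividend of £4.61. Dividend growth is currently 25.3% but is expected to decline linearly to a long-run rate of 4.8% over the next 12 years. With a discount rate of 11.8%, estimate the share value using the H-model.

H-model: P₀ = D₀[(1+g_L) + H(g_S−g_L)]/(r−g_L), with H = 12/2 = 6.
P₀ = 4.61 × [(1+0.048) + 6×(0.253−0.048)] / (0.118−0.048)
   = 4.61 × 2.2780 / 0.07 = 150.0226

£150.02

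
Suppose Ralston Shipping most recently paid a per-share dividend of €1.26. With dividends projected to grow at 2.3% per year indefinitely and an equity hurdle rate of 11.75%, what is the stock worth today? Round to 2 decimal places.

€13.64

Gordon growth model: P₀ = D₁/(r − g). D₁ = 1.26 × (1 + 0.023) = 1.2890.
P₀ = 1.2890 / (0.1175 − 0.023) = 1.2890 / 0.0945 = 13.6400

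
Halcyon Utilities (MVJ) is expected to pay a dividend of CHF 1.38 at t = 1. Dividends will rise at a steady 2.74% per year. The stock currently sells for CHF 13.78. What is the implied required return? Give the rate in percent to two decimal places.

12.75%

Rearranging the constant-growth DDM: r = D₁/P₀ + g.
r = 1.3800 / 13.78 + 0.0274 = 0.10015 + 0.0274 = 0.12755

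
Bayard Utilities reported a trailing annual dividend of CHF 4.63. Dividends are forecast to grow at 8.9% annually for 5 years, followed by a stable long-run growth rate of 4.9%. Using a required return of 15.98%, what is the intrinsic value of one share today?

Two-stage DDM. Project D₁…D_5 at 0.089, terminal growth 0.049, discount at r = 0.1598.
D_1 = 5.0421
D_2 = 5.4908
D_3 = 5.9795
D_4 = 6.5117
D_5 = 7.0912
Terminal value at t=5: TV = D_6/(r−g) = 7.4387/(0.1598−0.049) = 67.1361
P₀ = 5.0421/(1+0.1598)^1 + 5.4908/(1+0.1598)^2 + 5.9795/(1+0.1598)^3 + 6.5117/(1+0.1598)^4 + 7.0912/(1+0.1598)^5 + 67.1361/(1+0.1598)^5 = 51.2320

CHF 51.23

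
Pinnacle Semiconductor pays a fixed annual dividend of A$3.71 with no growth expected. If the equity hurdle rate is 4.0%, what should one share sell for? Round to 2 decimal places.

Zero-growth DDM (perpetuity): P₀ = D/r = 3.71 / 0.04 = 92.7500

A$92.75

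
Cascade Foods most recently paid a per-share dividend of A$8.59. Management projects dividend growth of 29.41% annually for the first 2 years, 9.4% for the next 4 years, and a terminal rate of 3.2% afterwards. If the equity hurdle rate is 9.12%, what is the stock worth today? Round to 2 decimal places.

Three-stage DDM. Project D₁…D_6; terminal Gordon value at t=6 with g = 0.032; discount at r = 0.0912.
D_1 = 11.1163
D_2 = 14.3856
D_3 = 15.7379
D_4 = 17.2172
D_5 = 18.8357
D_6 = 20.6062
TV_6 = 21.2656/(0.0912−0.032) = 359.2164
P₀ = Σ Dₜ/(1+r)ᵗ + TV_6/(1+r)^6 = 283.6850

A$283.69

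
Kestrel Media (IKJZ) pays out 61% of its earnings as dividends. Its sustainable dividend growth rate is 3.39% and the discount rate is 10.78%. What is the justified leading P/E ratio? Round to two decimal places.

Justified leading P/E = b/(r−g) = 0.61/(0.1078−0.0339) = 8.2544

8.25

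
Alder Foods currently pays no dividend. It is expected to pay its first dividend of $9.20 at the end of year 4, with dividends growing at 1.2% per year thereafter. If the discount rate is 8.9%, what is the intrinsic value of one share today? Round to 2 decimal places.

$92.52

Deferred-dividend DDM. At t=3 the remaining stream is a growing perpetuity with first payment D_4 = 9.20.
V_3 = D_4/(r−g) = 9.20/(0.089−0.012) = 119.4805
P₀ = V_3/(1+r)^3 = 119.4805/(1+0.089)^3 = 92.5153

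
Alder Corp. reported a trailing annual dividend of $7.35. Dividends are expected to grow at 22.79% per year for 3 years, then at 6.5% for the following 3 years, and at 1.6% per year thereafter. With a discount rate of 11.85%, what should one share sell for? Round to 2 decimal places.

$136.33

Three-stage DDM. Project D₁…D_6; terminal Gordon value at t=6 with g = 0.016; discount at r = 0.1185.
D_1 = 9.0251
D_2 = 11.0819
D_3 = 13.6074
D_4 = 14.4919
D_5 = 15.4339
D_6 = 16.4371
TV_6 = 16.7001/(0.1185−0.016) = 162.9277
P₀ = Σ Dₜ/(1+r)ᵗ + TV_6/(1+r)^6 = 136.3329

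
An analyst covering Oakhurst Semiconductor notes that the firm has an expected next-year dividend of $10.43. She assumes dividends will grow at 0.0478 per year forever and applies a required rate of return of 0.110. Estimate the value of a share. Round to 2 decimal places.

$167.68

Gordon growth model: P₀ = D₁/(r − g), with D₁ = 10.43 given directly.
P₀ = 10.4300 / (0.11 − 0.0478) = 10.4300 / 0.0622 = 167.6849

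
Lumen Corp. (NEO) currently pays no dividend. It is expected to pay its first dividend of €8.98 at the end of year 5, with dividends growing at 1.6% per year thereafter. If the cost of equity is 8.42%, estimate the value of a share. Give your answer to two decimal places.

€95.29

Deferred-dividend DDM. At t=4 the remaining stream is a growing perpetuity with first payment D_5 = 8.98.
V_4 = D_5/(r−g) = 8.98/(0.0842−0.016) = 131.6716
P₀ = V_4/(1+r)^4 = 131.6716/(1+0.0842)^4 = 95.2915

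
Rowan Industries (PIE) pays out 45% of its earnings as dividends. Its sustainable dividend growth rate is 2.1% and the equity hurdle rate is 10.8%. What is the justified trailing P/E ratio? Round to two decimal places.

Justified trailing P/E = b(1+g)/(r−g) = 0.45×(1+0.021)/(0.108−0.021) = 5.2810

5.28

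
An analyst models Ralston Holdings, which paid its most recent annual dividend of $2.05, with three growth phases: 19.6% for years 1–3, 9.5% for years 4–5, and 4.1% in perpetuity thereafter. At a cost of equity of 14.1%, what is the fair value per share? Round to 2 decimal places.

Three-stage DDM. Project D₁…D_5; terminal Gordon value at t=5 with g = 0.041; discount at r = 0.141.
D_1 = 2.4518
D_2 = 2.9324
D_3 = 3.5071
D_4 = 3.8403
D_5 = 4.2051
TV_5 = 4.3775/(0.141−0.041) = 43.7750
P₀ = Σ Dₜ/(1+r)ᵗ + TV_5/(1+r)^5 = 33.8383

$33.84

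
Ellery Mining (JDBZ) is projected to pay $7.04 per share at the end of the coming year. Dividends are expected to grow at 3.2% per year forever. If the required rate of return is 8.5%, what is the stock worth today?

Gordon growth model: P₀ = D₁/(r − g), with D₁ = 7.04 given directly.
P₀ = 7.0400 / (0.085 − 0.032) = 7.0400 / 0.053 = 132.8302

$132.83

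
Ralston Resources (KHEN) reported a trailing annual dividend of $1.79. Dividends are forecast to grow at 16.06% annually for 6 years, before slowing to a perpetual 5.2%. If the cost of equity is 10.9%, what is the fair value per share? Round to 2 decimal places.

$56.03

Two-stage DDM. Project D₁…D_6 at 0.1606, terminal growth 0.052, discount at r = 0.109.
D_1 = 2.0775
D_2 = 2.4111
D_3 = 2.7983
D_4 = 3.2478
D_5 = 3.7693
D_6 = 4.3747
Terminal value at t=6: TV = D_7/(r−g) = 4.6022/(0.109−0.052) = 80.7401
P₀ = 2.0775/(1+0.109)^1 + 2.4111/(1+0.109)^2 + 2.7983/(1+0.109)^3 + 3.2478/(1+0.109)^4 + 3.7693/(1+0.109)^5 + 4.3747/(1+0.109)^6 + 80.7401/(1+0.109)^6 = 56.0322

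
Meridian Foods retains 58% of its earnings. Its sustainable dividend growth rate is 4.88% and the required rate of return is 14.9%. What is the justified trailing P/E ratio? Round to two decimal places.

4.40

Payout ratio b = 1 − 0.58 = 0.42.
Justified trailing P/E = b(1+g)/(r−g) = 0.42×(1+0.0488)/(0.149−0.0488) = 4.3962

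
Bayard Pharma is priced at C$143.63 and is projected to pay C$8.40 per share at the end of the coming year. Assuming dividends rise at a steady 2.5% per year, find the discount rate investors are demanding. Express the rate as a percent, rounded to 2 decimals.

Rearranging the constant-growth DDM: r = D₁/P₀ + g.
r = 8.4000 / 143.63 + 0.025 = 0.05848 + 0.025 = 0.08348

8.35%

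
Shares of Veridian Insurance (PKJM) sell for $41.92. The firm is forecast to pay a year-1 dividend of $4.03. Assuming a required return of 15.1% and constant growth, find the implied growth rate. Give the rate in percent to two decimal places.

5.49%

From P₀ = D₁/(r − g), the implied growth is g = r − D₁/P₀.
g = 0.151 − 4.03/41.92 = 0.151 − 0.09614 = 0.05486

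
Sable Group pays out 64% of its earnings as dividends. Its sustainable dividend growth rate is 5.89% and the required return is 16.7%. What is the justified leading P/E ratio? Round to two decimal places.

Justified leading P/E = b/(r−g) = 0.64/(0.167−0.0589) = 5.9204

5.92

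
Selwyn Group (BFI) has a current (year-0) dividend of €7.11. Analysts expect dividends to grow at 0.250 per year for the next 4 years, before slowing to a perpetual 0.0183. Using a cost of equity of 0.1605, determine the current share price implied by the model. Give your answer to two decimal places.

Two-stage DDM. Project D₁…D_4 at 0.25, terminal growth 0.0183, discount at r = 0.1605.
D_1 = 8.8875
D_2 = 11.1094
D_3 = 13.8867
D_4 = 17.3584
Terminal value at t=4: TV = D_5/(r−g) = 17.6761/(0.1605−0.0183) = 124.3042
P₀ = 8.8875/(1+0.1605)^1 + 11.1094/(1+0.1605)^2 + 13.8867/(1+0.1605)^3 + 17.3584/(1+0.1605)^4 + 124.3042/(1+0.1605)^4 = 102.8967

€102.90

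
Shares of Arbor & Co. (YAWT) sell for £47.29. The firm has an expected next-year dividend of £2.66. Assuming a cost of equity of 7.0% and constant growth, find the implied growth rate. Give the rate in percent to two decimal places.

1.38%

From P₀ = D₁/(r − g), the implied growth is g = r − D₁/P₀.
g = 0.07 − 2.66/47.29 = 0.07 − 0.05625 = 0.01375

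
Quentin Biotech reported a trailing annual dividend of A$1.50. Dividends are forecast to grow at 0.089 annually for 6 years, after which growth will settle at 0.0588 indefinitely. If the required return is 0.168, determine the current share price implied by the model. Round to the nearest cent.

Two-stage DDM. Project D₁…D_6 at 0.089, terminal growth 0.0588, discount at r = 0.168.
D_1 = 1.6335
D_2 = 1.7789
D_3 = 1.9372
D_4 = 2.1096
D_5 = 2.2974
D_6 = 2.5018
Terminal value at t=6: TV = D_7/(r−g) = 2.6489/(0.168−0.0588) = 24.2577
P₀ = 1.6335/(1+0.168)^1 + 1.7789/(1+0.168)^2 + 1.9372/(1+0.168)^3 + 2.1096/(1+0.168)^4 + 2.2974/(1+0.168)^5 + 2.5018/(1+0.168)^6 + 24.2577/(1+0.168)^6 = 16.6482

A$16.65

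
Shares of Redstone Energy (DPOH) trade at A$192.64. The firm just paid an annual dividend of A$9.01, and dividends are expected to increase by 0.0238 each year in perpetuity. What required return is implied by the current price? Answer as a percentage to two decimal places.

7.17%

Rearranging the constant-growth DDM: r = D₁/P₀ + g.
D₁ = 9.01 × (1 + 0.0238) = 9.2244.
r = 9.2244 / 192.64 + 0.0238 = 0.04788 + 0.0238 = 0.07168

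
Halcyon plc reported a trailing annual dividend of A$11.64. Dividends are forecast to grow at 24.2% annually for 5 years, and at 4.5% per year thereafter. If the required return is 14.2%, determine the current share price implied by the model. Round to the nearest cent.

A$266.19

Two-stage DDM. Project D₁…D_5 at 0.242, terminal growth 0.045, discount at r = 0.142.
D_1 = 14.4569
D_2 = 17.9554
D_3 = 22.3007
D_4 = 27.6974
D_5 = 34.4002
Terminal value at t=5: TV = D_6/(r−g) = 35.9482/(0.142−0.045) = 370.6001
P₀ = 14.4569/(1+0.142)^1 + 17.9554/(1+0.142)^2 + 22.3007/(1+0.142)^3 + 27.6974/(1+0.142)^4 + 34.4002/(1+0.142)^5 + 370.6001/(1+0.142)^5 = 266.1939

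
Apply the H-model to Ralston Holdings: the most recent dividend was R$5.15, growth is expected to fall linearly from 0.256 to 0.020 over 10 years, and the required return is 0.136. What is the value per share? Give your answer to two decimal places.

R$97.67

H-model: P₀ = D₀[(1+g_L) + H(g_S−g_L)]/(r−g_L), with H = 10/2 = 5.
P₀ = 5.15 × [(1+0.02) + 5×(0.256−0.02)] / (0.136−0.02)
   = 5.15 × 2.2000 / 0.116 = 97.6724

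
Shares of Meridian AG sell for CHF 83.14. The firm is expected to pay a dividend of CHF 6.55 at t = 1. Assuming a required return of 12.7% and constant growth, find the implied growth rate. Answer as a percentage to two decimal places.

4.82%

From P₀ = D₁/(r − g), the implied growth is g = r − D₁/P₀.
g = 0.127 − 6.55/83.14 = 0.127 − 0.07878 = 0.04822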